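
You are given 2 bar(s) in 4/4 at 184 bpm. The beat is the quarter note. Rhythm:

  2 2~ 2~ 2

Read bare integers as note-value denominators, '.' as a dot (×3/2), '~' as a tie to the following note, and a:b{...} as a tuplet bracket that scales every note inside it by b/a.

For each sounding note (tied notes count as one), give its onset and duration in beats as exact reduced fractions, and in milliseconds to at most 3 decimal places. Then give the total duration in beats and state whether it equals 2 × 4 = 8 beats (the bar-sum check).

1) 0.0ms=0b +652.174ms=2b
2) 652.174ms=2b +1956.522ms=6b
Σ=8b of 8 (184bpm 4/4) — PASS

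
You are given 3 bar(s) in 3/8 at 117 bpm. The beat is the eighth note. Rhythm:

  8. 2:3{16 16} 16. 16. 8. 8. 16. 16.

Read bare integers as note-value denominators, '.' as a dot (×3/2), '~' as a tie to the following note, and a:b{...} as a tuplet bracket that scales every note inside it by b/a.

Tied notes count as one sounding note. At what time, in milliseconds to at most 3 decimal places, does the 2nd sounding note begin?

note 2 onset = 3/2b = 769.231ms

1. 0.0ms @ 0 + 769.231ms (3/2)
2. 769.231ms @ 3/2 + 384.615ms (3/4)
3. 1153.846ms @ 9/4 + 384.615ms (3/4)
4. 1538.462ms @ 3 + 384.615ms (3/4)
5. 1923.077ms @ 15/4 + 384.615ms (3/4)
6. 2307.692ms @ 9/2 + 769.231ms (3/2)
7. 3076.923ms @ 6 + 769.231ms (3/2)
8. 3846.154ms @ 15/2 + 384.615ms (3/4)
9. 4230.769ms @ 33/4 + 384.615ms (3/4)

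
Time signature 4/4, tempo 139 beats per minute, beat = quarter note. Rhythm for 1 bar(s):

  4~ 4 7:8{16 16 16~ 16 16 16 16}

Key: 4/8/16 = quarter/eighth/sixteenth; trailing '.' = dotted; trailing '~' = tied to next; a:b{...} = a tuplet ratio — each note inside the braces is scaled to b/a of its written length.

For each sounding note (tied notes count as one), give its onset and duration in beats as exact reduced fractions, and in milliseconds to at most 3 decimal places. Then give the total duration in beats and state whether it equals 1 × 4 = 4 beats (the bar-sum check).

1) 0.0ms=0b +863.309ms=2b
2) 863.309ms=2b +123.33ms=2/7b
3) 986.639ms=16/7b +123.33ms=2/7b
4) 1109.969ms=18/7b +246.66ms=4/7b
5) 1356.629ms=22/7b +123.33ms=2/7b
6) 1479.959ms=24/7b +123.33ms=2/7b
7) 1603.289ms=26/7b +123.33ms=2/7b
Σ=4b of 4 (139bpm 4/4) — PASS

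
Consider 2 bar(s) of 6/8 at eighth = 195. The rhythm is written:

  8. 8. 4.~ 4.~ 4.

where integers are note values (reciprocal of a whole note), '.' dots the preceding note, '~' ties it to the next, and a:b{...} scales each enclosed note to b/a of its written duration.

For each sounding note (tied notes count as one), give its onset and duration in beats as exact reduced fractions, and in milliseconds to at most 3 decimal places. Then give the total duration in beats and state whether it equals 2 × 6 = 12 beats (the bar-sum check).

1) 0.0ms=0b +461.538ms=3/2b
2) 461.538ms=3/2b +461.538ms=3/2b
3) 923.077ms=3b +2769.231ms=9b
Σ=12b of 12 (195bpm 6/8) — PASS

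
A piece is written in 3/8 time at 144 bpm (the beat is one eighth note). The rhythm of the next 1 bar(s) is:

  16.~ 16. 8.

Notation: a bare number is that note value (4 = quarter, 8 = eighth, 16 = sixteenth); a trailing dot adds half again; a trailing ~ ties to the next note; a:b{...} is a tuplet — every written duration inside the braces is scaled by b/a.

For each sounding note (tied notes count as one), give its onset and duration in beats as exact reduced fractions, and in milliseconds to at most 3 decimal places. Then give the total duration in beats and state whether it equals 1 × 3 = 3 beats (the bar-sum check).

1) 0.0ms=0b +625.0ms=3/2b
2) 625.0ms=3/2b +625.0ms=3/2b
Σ=3b of 3 (144bpm 3/8) — PASS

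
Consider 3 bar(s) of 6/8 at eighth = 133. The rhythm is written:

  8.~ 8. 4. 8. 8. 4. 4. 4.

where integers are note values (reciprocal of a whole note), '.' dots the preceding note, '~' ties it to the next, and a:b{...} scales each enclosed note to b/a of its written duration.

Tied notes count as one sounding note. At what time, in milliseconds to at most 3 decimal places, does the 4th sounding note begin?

note 4 onset = 15/2b = 3383.459ms

1. 0.0ms @ 0 + 1353.383ms (3)
2. 1353.383ms @ 3 + 1353.383ms (3)
3. 2706.767ms @ 6 + 676.692ms (3/2)
4. 3383.459ms @ 15/2 + 676.692ms (3/2)
5. 4060.15ms @ 9 + 1353.383ms (3)
6. 5413.534ms @ 12 + 1353.383ms (3)
7. 6766.917ms @ 15 + 1353.383ms (3)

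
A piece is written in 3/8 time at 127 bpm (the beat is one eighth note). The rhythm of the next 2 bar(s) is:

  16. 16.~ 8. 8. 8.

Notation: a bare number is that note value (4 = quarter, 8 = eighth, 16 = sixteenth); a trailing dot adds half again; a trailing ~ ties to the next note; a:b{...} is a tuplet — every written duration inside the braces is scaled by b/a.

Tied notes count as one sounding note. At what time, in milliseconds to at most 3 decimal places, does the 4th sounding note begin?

note 4 onset = 9/2b = 2125.984ms

1. 0.0ms @ 0 + 354.331ms (3/4)
2. 354.331ms @ 3/4 + 1062.992ms (9/4)
3. 1417.323ms @ 3 + 708.661ms (3/2)
4. 2125.984ms @ 9/2 + 708.661ms (3/2)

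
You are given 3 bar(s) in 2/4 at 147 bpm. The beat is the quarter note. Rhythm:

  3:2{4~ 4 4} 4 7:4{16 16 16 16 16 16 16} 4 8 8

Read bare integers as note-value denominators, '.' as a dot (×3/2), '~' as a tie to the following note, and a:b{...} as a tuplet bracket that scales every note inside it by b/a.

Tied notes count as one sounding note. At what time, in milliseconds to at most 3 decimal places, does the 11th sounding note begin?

1. 0.0ms @ 0 + 544.218ms (4/3)
2. 544.218ms @ 4/3 + 272.109ms (2/3)
3. 816.327ms @ 2 + 408.163ms (1)
4. 1224.49ms @ 3 + 58.309ms (1/7)
5. 1282.799ms @ 22/7 + 58.309ms (1/7)
6. 1341.108ms @ 23/7 + 58.309ms (1/7)
7. 1399.417ms @ 24/7 + 58.309ms (1/7)
8. 1457.726ms @ 25/7 + 58.309ms (1/7)
9. 1516.035ms @ 26/7 + 58.309ms (1/7)
10. 1574.344ms @ 27/7 + 58.309ms (1/7)
11. 1632.653ms @ 4 + 408.163ms (1)
12. 2040.816ms @ 5 + 204.082ms (1/2)
13. 2244.898ms @ 11/2 + 204.082ms (1/2)

note 11 onset = 4b = 1632.653ms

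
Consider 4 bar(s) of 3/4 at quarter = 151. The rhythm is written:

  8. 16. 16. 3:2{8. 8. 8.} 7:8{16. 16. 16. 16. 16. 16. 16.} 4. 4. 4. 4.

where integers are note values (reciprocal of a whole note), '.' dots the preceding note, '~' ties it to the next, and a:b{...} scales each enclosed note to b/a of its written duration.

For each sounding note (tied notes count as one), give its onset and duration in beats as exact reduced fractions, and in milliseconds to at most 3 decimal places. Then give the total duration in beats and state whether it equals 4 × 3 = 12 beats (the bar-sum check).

1) 0.0ms=0b +298.013ms=3/4b
2) 298.013ms=3/4b +149.007ms=3/8b
3) 447.02ms=9/8b +149.007ms=3/8b
4) 596.026ms=3/2b +198.675ms=1/2b
5) 794.702ms=2b +198.675ms=1/2b
6) 993.377ms=5/2b +198.675ms=1/2b
7) 1192.053ms=3b +170.293ms=3/7b
8) 1362.346ms=24/7b +170.293ms=3/7b
9) 1532.64ms=27/7b +170.293ms=3/7b
10) 1702.933ms=30/7b +170.293ms=3/7b
11) 1873.226ms=33/7b +170.293ms=3/7b
12) 2043.519ms=36/7b +170.293ms=3/7b
13) 2213.813ms=39/7b +170.293ms=3/7b
14) 2384.106ms=6b +596.026ms=3/2b
15) 2980.132ms=15/2b +596.026ms=3/2b
16) 3576.159ms=9b +596.026ms=3/2b
17) 4172.185ms=21/2b +596.026ms=3/2b
Σ=12b of 12 (151bpm 3/4) — PASS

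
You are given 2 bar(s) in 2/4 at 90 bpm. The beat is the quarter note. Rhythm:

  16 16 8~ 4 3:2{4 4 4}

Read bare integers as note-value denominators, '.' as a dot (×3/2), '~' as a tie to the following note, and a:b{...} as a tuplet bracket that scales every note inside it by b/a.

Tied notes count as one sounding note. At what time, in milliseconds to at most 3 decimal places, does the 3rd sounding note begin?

note 3 onset = 1/2b = 333.333ms

1. 0.0ms @ 0 + 166.667ms (1/4)
2. 166.667ms @ 1/4 + 166.667ms (1/4)
3. 333.333ms @ 1/2 + 1000.0ms (3/2)
4. 1333.333ms @ 2 + 444.444ms (2/3)
5. 1777.778ms @ 8/3 + 444.444ms (2/3)
6. 2222.222ms @ 10/3 + 444.444ms (2/3)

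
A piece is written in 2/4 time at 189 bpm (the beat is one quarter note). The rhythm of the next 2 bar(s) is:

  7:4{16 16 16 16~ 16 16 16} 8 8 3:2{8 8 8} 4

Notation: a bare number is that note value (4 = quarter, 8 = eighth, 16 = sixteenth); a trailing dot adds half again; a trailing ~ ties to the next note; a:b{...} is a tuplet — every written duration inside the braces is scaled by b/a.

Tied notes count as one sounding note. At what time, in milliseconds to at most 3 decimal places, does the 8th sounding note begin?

1. 0.0ms @ 0 + 45.351ms (1/7)
2. 45.351ms @ 1/7 + 45.351ms (1/7)
3. 90.703ms @ 2/7 + 45.351ms (1/7)
4. 136.054ms @ 3/7 + 90.703ms (2/7)
5. 226.757ms @ 5/7 + 45.351ms (1/7)
6. 272.109ms @ 6/7 + 45.351ms (1/7)
7. 317.46ms @ 1 + 158.73ms (1/2)
8. 476.19ms @ 3/2 + 158.73ms (1/2)
9. 634.921ms @ 2 + 105.82ms (1/3)
10. 740.741ms @ 7/3 + 105.82ms (1/3)
11. 846.561ms @ 8/3 + 105.82ms (1/3)
12. 952.381ms @ 3 + 317.46ms (1)

note 8 onset = 3/2b = 476.19ms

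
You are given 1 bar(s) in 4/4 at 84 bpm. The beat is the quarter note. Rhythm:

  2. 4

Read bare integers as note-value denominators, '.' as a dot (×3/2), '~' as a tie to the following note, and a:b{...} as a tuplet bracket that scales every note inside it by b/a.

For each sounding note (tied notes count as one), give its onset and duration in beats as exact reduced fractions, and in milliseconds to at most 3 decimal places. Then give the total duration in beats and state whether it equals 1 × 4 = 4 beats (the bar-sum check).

1) 0.0ms=0b +2142.857ms=3b
2) 2142.857ms=3b +714.286ms=1b
Σ=4b of 4 (84bpm 4/4) — PASS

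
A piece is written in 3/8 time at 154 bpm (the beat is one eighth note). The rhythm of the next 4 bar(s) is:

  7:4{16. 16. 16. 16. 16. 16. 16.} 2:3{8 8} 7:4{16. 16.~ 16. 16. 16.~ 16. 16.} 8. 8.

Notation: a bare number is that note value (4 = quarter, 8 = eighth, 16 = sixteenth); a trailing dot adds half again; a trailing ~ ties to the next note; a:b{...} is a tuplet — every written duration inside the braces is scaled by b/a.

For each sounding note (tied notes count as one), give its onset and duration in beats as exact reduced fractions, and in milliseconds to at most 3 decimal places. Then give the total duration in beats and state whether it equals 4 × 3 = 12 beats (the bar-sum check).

1) 0.0ms=0b +166.976ms=3/7b
2) 166.976ms=3/7b +166.976ms=3/7b
3) 333.952ms=6/7b +166.976ms=3/7b
4) 500.928ms=9/7b +166.976ms=3/7b
5) 667.904ms=12/7b +166.976ms=3/7b
6) 834.879ms=15/7b +166.976ms=3/7b
7) 1001.855ms=18/7b +166.976ms=3/7b
8) 1168.831ms=3b +584.416ms=3/2b
9) 1753.247ms=9/2b +584.416ms=3/2b
10) 2337.662ms=6b +166.976ms=3/7b
11) 2504.638ms=45/7b +333.952ms=6/7b
12) 2838.59ms=51/7b +166.976ms=3/7b
13) 3005.566ms=54/7b +333.952ms=6/7b
14) 3339.518ms=60/7b +166.976ms=3/7b
15) 3506.494ms=9b +584.416ms=3/2b
16) 4090.909ms=21/2b +584.416ms=3/2b
Σ=12b of 12 (154bpm 3/8) — PASS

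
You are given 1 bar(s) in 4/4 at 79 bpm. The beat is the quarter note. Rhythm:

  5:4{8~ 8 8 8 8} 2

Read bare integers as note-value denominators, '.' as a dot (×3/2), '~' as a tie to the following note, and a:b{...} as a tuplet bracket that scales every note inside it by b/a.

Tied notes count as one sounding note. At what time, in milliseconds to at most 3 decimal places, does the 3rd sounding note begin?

note 3 onset = 6/5b = 911.392ms

1. 0.0ms @ 0 + 607.595ms (4/5)
2. 607.595ms @ 4/5 + 303.797ms (2/5)
3. 911.392ms @ 6/5 + 303.797ms (2/5)
4. 1215.19ms @ 8/5 + 303.797ms (2/5)
5. 1518.987ms @ 2 + 1518.987ms (2)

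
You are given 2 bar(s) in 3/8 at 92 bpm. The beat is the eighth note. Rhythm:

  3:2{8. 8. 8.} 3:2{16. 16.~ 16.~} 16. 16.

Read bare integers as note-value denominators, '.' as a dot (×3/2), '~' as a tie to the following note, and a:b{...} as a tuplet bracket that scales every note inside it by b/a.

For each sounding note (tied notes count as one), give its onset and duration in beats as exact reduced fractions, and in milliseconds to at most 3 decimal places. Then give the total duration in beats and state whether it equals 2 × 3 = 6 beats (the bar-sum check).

1) 0.0ms=0b +652.174ms=1b
2) 652.174ms=1b +652.174ms=1b
3) 1304.348ms=2b +652.174ms=1b
4) 1956.522ms=3b +326.087ms=1/2b
5) 2282.609ms=7/2b +1141.304ms=7/4b
6) 3423.913ms=21/4b +489.13ms=3/4b
Σ=6b of 6 (92bpm 3/8) — PASS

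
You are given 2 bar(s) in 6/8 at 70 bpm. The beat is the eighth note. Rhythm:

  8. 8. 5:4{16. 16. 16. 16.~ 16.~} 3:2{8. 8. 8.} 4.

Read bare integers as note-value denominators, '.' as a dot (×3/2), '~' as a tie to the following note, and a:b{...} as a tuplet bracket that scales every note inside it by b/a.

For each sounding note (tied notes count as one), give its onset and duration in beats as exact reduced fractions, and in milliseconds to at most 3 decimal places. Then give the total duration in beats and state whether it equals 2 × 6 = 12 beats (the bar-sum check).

1) 0.0ms=0b +1285.714ms=3/2b
2) 1285.714ms=3/2b +1285.714ms=3/2b
3) 2571.429ms=3b +514.286ms=3/5b
4) 3085.714ms=18/5b +514.286ms=3/5b
5) 3600.0ms=21/5b +514.286ms=3/5b
6) 4114.286ms=24/5b +1885.714ms=11/5b
7) 6000.0ms=7b +857.143ms=1b
8) 6857.143ms=8b +857.143ms=1b
9) 7714.286ms=9b +2571.429ms=3b
Σ=12b of 12 (70bpm 6/8) — PASS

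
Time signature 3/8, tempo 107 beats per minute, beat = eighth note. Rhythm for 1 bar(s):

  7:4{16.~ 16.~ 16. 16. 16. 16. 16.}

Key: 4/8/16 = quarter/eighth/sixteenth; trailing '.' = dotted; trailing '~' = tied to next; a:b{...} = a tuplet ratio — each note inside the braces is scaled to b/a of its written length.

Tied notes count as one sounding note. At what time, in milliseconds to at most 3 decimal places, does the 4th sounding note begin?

note 4 onset = 15/7b = 1201.602ms

1. 0.0ms @ 0 + 720.961ms (9/7)
2. 720.961ms @ 9/7 + 240.32ms (3/7)
3. 961.282ms @ 12/7 + 240.32ms (3/7)
4. 1201.602ms @ 15/7 + 240.32ms (3/7)
5. 1441.923ms @ 18/7 + 240.32ms (3/7)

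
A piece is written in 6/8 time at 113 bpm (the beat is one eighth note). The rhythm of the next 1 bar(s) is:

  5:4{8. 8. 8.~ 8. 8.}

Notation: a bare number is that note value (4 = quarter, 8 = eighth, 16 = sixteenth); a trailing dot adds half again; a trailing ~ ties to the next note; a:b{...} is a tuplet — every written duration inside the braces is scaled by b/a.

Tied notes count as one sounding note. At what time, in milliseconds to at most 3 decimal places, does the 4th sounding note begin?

note 4 onset = 24/5b = 2548.673ms

1. 0.0ms @ 0 + 637.168ms (6/5)
2. 637.168ms @ 6/5 + 637.168ms (6/5)
3. 1274.336ms @ 12/5 + 1274.336ms (12/5)
4. 2548.673ms @ 24/5 + 637.168ms (6/5)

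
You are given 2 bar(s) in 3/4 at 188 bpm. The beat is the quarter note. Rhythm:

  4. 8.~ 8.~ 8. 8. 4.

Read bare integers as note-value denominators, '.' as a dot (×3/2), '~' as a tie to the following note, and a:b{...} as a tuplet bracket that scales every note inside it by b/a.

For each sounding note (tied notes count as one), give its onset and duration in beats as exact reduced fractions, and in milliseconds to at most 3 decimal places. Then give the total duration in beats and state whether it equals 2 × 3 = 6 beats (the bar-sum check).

1) 0.0ms=0b +478.723ms=3/2b
2) 478.723ms=3/2b +718.085ms=9/4b
3) 1196.809ms=15/4b +239.362ms=3/4b
4) 1436.17ms=9/2b +478.723ms=3/2b
Σ=6b of 6 (188bpm 3/4) — PASS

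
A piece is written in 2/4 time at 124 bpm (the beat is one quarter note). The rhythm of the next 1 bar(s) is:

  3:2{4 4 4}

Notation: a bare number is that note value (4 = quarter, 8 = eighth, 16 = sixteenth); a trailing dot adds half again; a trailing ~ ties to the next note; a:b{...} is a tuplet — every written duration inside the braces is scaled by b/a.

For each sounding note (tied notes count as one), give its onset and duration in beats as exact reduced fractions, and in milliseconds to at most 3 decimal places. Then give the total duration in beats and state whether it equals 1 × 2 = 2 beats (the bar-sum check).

1) 0.0ms=0b +322.581ms=2/3b
2) 322.581ms=2/3b +322.581ms=2/3b
3) 645.161ms=4/3b +322.581ms=2/3b
Σ=2b of 2 (124bpm 2/4) — PASS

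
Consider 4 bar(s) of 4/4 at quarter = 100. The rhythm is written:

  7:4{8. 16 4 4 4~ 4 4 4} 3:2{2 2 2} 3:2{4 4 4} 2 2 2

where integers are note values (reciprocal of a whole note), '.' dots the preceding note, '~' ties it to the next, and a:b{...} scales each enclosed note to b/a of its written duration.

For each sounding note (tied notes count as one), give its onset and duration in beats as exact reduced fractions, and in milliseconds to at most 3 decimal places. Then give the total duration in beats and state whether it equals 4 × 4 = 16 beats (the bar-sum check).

1) 0.0ms=0b +257.143ms=3/7b
2) 257.143ms=3/7b +85.714ms=1/7b
3) 342.857ms=4/7b +342.857ms=4/7b
4) 685.714ms=8/7b +342.857ms=4/7b
5) 1028.571ms=12/7b +685.714ms=8/7b
6) 1714.286ms=20/7b +342.857ms=4/7b
7) 2057.143ms=24/7b +342.857ms=4/7b
8) 2400.0ms=4b +800.0ms=4/3b
9) 3200.0ms=16/3b +800.0ms=4/3b
10) 4000.0ms=20/3b +800.0ms=4/3b
11) 4800.0ms=8b +400.0ms=2/3b
12) 5200.0ms=26/3b +400.0ms=2/3b
13) 5600.0ms=28/3b +400.0ms=2/3b
14) 6000.0ms=10b +1200.0ms=2b
15) 7200.0ms=12b +1200.0ms=2b
16) 8400.0ms=14b +1200.0ms=2b
Σ=16b of 16 (100bpm 4/4) — PASS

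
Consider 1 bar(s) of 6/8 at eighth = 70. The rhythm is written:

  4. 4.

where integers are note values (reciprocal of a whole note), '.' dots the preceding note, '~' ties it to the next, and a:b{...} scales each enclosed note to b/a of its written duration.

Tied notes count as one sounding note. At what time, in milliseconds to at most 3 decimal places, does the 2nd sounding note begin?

note 2 onset = 3b = 2571.429ms

1. 0.0ms @ 0 + 2571.429ms (3)
2. 2571.429ms @ 3 + 2571.429ms (3)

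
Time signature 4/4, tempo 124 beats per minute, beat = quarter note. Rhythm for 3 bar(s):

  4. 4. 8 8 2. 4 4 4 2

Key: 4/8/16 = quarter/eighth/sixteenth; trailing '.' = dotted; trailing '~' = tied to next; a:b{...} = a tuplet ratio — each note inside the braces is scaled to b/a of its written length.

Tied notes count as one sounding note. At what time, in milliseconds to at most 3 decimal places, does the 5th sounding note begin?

note 5 onset = 4b = 1935.484ms

1. 0.0ms @ 0 + 725.806ms (3/2)
2. 725.806ms @ 3/2 + 725.806ms (3/2)
3. 1451.613ms @ 3 + 241.935ms (1/2)
4. 1693.548ms @ 7/2 + 241.935ms (1/2)
5. 1935.484ms @ 4 + 1451.613ms (3)
6. 3387.097ms @ 7 + 483.871ms (1)
7. 3870.968ms @ 8 + 483.871ms (1)
8. 4354.839ms @ 9 + 483.871ms (1)
9. 4838.71ms @ 10 + 967.742ms (2)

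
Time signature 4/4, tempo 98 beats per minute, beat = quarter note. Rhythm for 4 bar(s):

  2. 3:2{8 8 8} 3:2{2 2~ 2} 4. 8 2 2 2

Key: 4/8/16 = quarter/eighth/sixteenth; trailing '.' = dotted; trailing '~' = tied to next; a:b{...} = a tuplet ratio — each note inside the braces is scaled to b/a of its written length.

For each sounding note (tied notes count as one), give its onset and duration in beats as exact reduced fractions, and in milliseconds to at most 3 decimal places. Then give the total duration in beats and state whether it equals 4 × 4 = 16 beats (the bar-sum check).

1) 0.0ms=0b +1836.735ms=3b
2) 1836.735ms=3b +204.082ms=1/3b
3) 2040.816ms=10/3b +204.082ms=1/3b
4) 2244.898ms=11/3b +204.082ms=1/3b
5) 2448.98ms=4b +816.327ms=4/3b
6) 3265.306ms=16/3b +1632.653ms=8/3b
7) 4897.959ms=8b +918.367ms=3/2b
8) 5816.327ms=19/2b +306.122ms=1/2b
9) 6122.449ms=10b +1224.49ms=2b
10) 7346.939ms=12b +1224.49ms=2b
11) 8571.429ms=14b +1224.49ms=2b
Σ=16b of 16 (98bpm 4/4) — PASS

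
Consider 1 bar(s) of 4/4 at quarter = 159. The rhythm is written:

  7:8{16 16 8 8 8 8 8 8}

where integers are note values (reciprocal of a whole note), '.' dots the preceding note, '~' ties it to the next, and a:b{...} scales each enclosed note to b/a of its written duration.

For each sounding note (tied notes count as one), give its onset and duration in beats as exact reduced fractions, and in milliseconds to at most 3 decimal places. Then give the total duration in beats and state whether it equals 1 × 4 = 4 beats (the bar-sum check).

1) 0.0ms=0b +107.817ms=2/7b
2) 107.817ms=2/7b +107.817ms=2/7b
3) 215.633ms=4/7b +215.633ms=4/7b
4) 431.267ms=8/7b +215.633ms=4/7b
5) 646.9ms=12/7b +215.633ms=4/7b
6) 862.534ms=16/7b +215.633ms=4/7b
7) 1078.167ms=20/7b +215.633ms=4/7b
8) 1293.801ms=24/7b +215.633ms=4/7b
Σ=4b of 4 (159bpm 4/4) — PASS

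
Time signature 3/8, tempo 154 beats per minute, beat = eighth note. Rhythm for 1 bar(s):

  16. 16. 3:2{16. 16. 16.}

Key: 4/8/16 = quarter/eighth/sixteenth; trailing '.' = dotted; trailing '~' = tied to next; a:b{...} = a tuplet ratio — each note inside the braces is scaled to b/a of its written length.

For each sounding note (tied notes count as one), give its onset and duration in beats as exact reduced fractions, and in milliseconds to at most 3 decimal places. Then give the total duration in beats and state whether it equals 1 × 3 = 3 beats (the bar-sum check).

1) 0.0ms=0b +292.208ms=3/4b
2) 292.208ms=3/4b +292.208ms=3/4b
3) 584.416ms=3/2b +194.805ms=1/2b
4) 779.221ms=2b +194.805ms=1/2b
5) 974.026ms=5/2b +194.805ms=1/2b
Σ=3b of 3 (154bpm 3/8) — PASS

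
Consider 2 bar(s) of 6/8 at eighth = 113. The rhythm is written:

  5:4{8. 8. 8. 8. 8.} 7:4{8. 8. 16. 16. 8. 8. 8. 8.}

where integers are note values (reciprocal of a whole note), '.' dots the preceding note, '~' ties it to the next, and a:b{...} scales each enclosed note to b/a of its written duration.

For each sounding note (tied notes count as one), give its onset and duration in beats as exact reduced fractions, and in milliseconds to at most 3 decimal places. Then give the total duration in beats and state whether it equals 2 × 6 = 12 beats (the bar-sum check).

1) 0.0ms=0b +637.168ms=6/5b
2) 637.168ms=6/5b +637.168ms=6/5b
3) 1274.336ms=12/5b +637.168ms=6/5b
4) 1911.504ms=18/5b +637.168ms=6/5b
5) 2548.673ms=24/5b +637.168ms=6/5b
6) 3185.841ms=6b +455.12ms=6/7b
7) 3640.961ms=48/7b +455.12ms=6/7b
8) 4096.081ms=54/7b +227.56ms=3/7b
9) 4323.641ms=57/7b +227.56ms=3/7b
10) 4551.201ms=60/7b +455.12ms=6/7b
11) 5006.321ms=66/7b +455.12ms=6/7b
12) 5461.441ms=72/7b +455.12ms=6/7b
13) 5916.561ms=78/7b +455.12ms=6/7b
Σ=12b of 12 (113bpm 6/8) — PASS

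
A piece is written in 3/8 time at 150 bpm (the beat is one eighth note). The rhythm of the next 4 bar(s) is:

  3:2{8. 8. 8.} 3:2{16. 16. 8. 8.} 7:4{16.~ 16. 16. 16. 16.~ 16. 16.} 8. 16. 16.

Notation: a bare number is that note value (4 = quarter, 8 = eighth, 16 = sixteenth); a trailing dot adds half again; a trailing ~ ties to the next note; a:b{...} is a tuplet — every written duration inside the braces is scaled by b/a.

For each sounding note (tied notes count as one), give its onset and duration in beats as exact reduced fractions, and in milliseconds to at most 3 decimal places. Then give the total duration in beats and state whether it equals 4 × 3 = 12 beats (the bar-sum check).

1) 0.0ms=0b +400.0ms=1b
2) 400.0ms=1b +400.0ms=1b
3) 800.0ms=2b +400.0ms=1b
4) 1200.0ms=3b +200.0ms=1/2b
5) 1400.0ms=7/2b +200.0ms=1/2b
6) 1600.0ms=4b +400.0ms=1b
7) 2000.0ms=5b +400.0ms=1b
8) 2400.0ms=6b +342.857ms=6/7b
9) 2742.857ms=48/7b +171.429ms=3/7b
10) 2914.286ms=51/7b +171.429ms=3/7b
11) 3085.714ms=54/7b +342.857ms=6/7b
12) 3428.571ms=60/7b +171.429ms=3/7b
13) 3600.0ms=9b +600.0ms=3/2b
14) 4200.0ms=21/2b +300.0ms=3/4b
15) 4500.0ms=45/4b +300.0ms=3/4b
Σ=12b of 12 (150bpm 3/8) — PASS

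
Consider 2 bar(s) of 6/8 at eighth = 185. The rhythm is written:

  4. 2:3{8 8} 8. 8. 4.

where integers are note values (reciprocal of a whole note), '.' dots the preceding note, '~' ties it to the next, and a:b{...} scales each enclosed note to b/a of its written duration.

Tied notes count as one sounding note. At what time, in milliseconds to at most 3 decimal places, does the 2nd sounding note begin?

note 2 onset = 3b = 972.973ms

1. 0.0ms @ 0 + 972.973ms (3)
2. 972.973ms @ 3 + 486.486ms (3/2)
3. 1459.459ms @ 9/2 + 486.486ms (3/2)
4. 1945.946ms @ 6 + 486.486ms (3/2)
5. 2432.432ms @ 15/2 + 486.486ms (3/2)
6. 2918.919ms @ 9 + 972.973ms (3)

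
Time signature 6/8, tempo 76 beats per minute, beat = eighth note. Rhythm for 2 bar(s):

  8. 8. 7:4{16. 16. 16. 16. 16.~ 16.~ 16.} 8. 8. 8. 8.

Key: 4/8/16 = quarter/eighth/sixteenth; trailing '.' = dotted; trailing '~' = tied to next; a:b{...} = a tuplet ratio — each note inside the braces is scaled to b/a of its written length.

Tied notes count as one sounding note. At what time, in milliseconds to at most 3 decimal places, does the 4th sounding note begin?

1. 0.0ms @ 0 + 1184.211ms (3/2)
2. 1184.211ms @ 3/2 + 1184.211ms (3/2)
3. 2368.421ms @ 3 + 338.346ms (3/7)
4. 2706.767ms @ 24/7 + 338.346ms (3/7)
5. 3045.113ms @ 27/7 + 338.346ms (3/7)
6. 3383.459ms @ 30/7 + 338.346ms (3/7)
7. 3721.805ms @ 33/7 + 1015.038ms (9/7)
8. 4736.842ms @ 6 + 1184.211ms (3/2)
9. 5921.053ms @ 15/2 + 1184.211ms (3/2)
10. 7105.263ms @ 9 + 1184.211ms (3/2)
11. 8289.474ms @ 21/2 + 1184.211ms (3/2)

note 4 onset = 24/7b = 2706.767ms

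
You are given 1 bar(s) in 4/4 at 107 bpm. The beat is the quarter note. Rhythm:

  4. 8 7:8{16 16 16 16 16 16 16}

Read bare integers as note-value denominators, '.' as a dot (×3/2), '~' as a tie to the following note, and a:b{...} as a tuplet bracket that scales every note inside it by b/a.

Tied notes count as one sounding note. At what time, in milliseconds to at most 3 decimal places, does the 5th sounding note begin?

note 5 onset = 18/7b = 1441.923ms

1. 0.0ms @ 0 + 841.121ms (3/2)
2. 841.121ms @ 3/2 + 280.374ms (1/2)
3. 1121.495ms @ 2 + 160.214ms (2/7)
4. 1281.709ms @ 16/7 + 160.214ms (2/7)
5. 1441.923ms @ 18/7 + 160.214ms (2/7)
6. 1602.136ms @ 20/7 + 160.214ms (2/7)
7. 1762.35ms @ 22/7 + 160.214ms (2/7)
8. 1922.563ms @ 24/7 + 160.214ms (2/7)
9. 2082.777ms @ 26/7 + 160.214ms (2/7)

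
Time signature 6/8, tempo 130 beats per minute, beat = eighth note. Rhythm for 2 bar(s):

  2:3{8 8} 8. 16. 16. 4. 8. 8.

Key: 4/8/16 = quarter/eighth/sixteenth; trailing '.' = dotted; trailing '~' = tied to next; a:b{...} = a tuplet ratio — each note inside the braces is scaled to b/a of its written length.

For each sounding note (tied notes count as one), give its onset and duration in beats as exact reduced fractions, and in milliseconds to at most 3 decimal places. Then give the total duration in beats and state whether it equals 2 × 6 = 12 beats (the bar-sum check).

1) 0.0ms=0b +692.308ms=3/2b
2) 692.308ms=3/2b +692.308ms=3/2b
3) 1384.615ms=3b +692.308ms=3/2b
4) 2076.923ms=9/2b +346.154ms=3/4b
5) 2423.077ms=21/4b +346.154ms=3/4b
6) 2769.231ms=6b +1384.615ms=3b
7) 4153.846ms=9b +692.308ms=3/2b
8) 4846.154ms=21/2b +692.308ms=3/2b
Σ=12b of 12 (130bpm 6/8) — PASS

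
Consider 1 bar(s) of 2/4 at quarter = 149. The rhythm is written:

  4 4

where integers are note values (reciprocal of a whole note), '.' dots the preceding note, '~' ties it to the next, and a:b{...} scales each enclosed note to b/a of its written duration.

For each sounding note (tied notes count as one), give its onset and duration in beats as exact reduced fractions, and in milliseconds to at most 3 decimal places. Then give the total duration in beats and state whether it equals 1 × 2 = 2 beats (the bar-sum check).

1) 0.0ms=0b +402.685ms=1b
2) 402.685ms=1b +402.685ms=1b
Σ=2b of 2 (149bpm 2/4) — PASS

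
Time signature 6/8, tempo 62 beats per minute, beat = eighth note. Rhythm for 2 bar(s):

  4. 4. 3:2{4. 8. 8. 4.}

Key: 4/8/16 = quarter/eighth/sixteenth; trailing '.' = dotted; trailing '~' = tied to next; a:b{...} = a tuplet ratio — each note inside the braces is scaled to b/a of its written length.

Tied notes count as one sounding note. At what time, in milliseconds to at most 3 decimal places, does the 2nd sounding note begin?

note 2 onset = 3b = 2903.226ms

1. 0.0ms @ 0 + 2903.226ms (3)
2. 2903.226ms @ 3 + 2903.226ms (3)
3. 5806.452ms @ 6 + 1935.484ms (2)
4. 7741.935ms @ 8 + 967.742ms (1)
5. 8709.677ms @ 9 + 967.742ms (1)
6. 9677.419ms @ 10 + 1935.484ms (2)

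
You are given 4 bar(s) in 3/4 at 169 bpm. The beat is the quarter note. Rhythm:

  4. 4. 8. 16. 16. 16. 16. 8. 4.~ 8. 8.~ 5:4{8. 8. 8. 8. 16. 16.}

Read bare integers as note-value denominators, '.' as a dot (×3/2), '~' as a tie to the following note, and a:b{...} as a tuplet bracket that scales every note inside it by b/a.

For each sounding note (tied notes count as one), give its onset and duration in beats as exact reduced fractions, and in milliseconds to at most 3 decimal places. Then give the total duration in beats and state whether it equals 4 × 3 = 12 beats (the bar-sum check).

1) 0.0ms=0b +532.544ms=3/2b
2) 532.544ms=3/2b +532.544ms=3/2b
3) 1065.089ms=3b +266.272ms=3/4b
4) 1331.361ms=15/4b +133.136ms=3/8b
5) 1464.497ms=33/8b +133.136ms=3/8b
6) 1597.633ms=9/2b +133.136ms=3/8b
7) 1730.769ms=39/8b +133.136ms=3/8b
8) 1863.905ms=21/4b +266.272ms=3/4b
9) 2130.178ms=6b +798.817ms=9/4b
10) 2928.994ms=33/4b +479.29ms=27/20b
11) 3408.284ms=48/5b +213.018ms=3/5b
12) 3621.302ms=51/5b +213.018ms=3/5b
13) 3834.32ms=54/5b +213.018ms=3/5b
14) 4047.337ms=57/5b +106.509ms=3/10b
15) 4153.846ms=117/10b +106.509ms=3/10b
Σ=12b of 12 (169bpm 3/4) — PASS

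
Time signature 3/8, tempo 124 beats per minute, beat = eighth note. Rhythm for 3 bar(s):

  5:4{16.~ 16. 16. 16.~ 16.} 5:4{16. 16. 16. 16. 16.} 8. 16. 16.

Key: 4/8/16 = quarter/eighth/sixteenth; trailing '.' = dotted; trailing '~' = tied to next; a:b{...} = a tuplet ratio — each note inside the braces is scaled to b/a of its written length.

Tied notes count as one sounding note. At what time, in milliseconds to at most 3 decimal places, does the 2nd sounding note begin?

note 2 onset = 6/5b = 580.645ms

1. 0.0ms @ 0 + 580.645ms (6/5)
2. 580.645ms @ 6/5 + 290.323ms (3/5)
3. 870.968ms @ 9/5 + 580.645ms (6/5)
4. 1451.613ms @ 3 + 290.323ms (3/5)
5. 1741.935ms @ 18/5 + 290.323ms (3/5)
6. 2032.258ms @ 21/5 + 290.323ms (3/5)
7. 2322.581ms @ 24/5 + 290.323ms (3/5)
8. 2612.903ms @ 27/5 + 290.323ms (3/5)
9. 2903.226ms @ 6 + 725.806ms (3/2)
10. 3629.032ms @ 15/2 + 362.903ms (3/4)
11. 3991.935ms @ 33/4 + 362.903ms (3/4)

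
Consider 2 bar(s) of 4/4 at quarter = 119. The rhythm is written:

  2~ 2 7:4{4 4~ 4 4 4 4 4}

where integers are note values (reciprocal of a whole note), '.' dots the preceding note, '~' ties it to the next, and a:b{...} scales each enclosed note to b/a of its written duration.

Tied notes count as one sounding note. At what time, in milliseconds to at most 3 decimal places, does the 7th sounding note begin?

1. 0.0ms @ 0 + 2016.807ms (4)
2. 2016.807ms @ 4 + 288.115ms (4/7)
3. 2304.922ms @ 32/7 + 576.23ms (8/7)
4. 2881.152ms @ 40/7 + 288.115ms (4/7)
5. 3169.268ms @ 44/7 + 288.115ms (4/7)
6. 3457.383ms @ 48/7 + 288.115ms (4/7)
7. 3745.498ms @ 52/7 + 288.115ms (4/7)

note 7 onset = 52/7b = 3745.498ms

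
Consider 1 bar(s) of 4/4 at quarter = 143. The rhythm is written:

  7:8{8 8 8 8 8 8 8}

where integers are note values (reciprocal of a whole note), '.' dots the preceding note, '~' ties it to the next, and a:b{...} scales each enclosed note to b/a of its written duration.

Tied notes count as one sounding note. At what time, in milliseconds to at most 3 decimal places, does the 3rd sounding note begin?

1. 0.0ms @ 0 + 239.76ms (4/7)
2. 239.76ms @ 4/7 + 239.76ms (4/7)
3. 479.52ms @ 8/7 + 239.76ms (4/7)
4. 719.281ms @ 12/7 + 239.76ms (4/7)
5. 959.041ms @ 16/7 + 239.76ms (4/7)
6. 1198.801ms @ 20/7 + 239.76ms (4/7)
7. 1438.561ms @ 24/7 + 239.76ms (4/7)

note 3 onset = 8/7b = 479.52ms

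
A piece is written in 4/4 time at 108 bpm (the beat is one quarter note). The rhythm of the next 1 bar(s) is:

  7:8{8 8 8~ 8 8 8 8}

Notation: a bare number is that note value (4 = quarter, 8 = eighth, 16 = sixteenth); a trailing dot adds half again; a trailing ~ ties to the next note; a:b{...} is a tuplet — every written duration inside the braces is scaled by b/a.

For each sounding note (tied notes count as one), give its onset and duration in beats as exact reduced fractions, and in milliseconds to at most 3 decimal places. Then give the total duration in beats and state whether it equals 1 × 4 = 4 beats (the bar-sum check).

1) 0.0ms=0b +317.46ms=4/7b
2) 317.46ms=4/7b +317.46ms=4/7b
3) 634.921ms=8/7b +634.921ms=8/7b
4) 1269.841ms=16/7b +317.46ms=4/7b
5) 1587.302ms=20/7b +317.46ms=4/7b
6) 1904.762ms=24/7b +317.46ms=4/7b
Σ=4b of 4 (108bpm 4/4) — PASS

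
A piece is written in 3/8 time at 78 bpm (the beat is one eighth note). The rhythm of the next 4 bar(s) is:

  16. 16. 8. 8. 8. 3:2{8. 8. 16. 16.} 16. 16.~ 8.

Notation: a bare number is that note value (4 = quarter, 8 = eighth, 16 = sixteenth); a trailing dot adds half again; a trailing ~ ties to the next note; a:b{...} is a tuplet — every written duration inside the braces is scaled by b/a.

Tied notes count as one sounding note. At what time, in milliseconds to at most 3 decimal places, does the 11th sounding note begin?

1. 0.0ms @ 0 + 576.923ms (3/4)
2. 576.923ms @ 3/4 + 576.923ms (3/4)
3. 1153.846ms @ 3/2 + 1153.846ms (3/2)
4. 2307.692ms @ 3 + 1153.846ms (3/2)
5. 3461.538ms @ 9/2 + 1153.846ms (3/2)
6. 4615.385ms @ 6 + 769.231ms (1)
7. 5384.615ms @ 7 + 769.231ms (1)
8. 6153.846ms @ 8 + 384.615ms (1/2)
9. 6538.462ms @ 17/2 + 384.615ms (1/2)
10. 6923.077ms @ 9 + 576.923ms (3/4)
11. 7500.0ms @ 39/4 + 1730.769ms (9/4)

note 11 onset = 39/4b = 7500.0ms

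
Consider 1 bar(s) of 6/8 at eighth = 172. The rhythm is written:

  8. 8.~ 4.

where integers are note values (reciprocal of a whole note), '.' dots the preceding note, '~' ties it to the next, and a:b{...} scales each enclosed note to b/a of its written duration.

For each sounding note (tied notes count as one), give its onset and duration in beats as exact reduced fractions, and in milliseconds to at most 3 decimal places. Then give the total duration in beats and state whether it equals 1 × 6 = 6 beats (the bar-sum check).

1) 0.0ms=0b +523.256ms=3/2b
2) 523.256ms=3/2b +1569.767ms=9/2b
Σ=6b of 6 (172bpm 6/8) — PASS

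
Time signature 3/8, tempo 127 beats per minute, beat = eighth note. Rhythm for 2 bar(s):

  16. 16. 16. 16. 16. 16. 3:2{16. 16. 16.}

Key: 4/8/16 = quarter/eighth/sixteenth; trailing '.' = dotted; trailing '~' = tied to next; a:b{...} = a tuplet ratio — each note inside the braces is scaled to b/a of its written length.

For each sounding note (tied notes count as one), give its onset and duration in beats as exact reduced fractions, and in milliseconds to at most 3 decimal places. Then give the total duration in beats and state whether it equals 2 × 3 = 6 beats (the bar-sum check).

1) 0.0ms=0b +354.331ms=3/4b
2) 354.331ms=3/4b +354.331ms=3/4b
3) 708.661ms=3/2b +354.331ms=3/4b
4) 1062.992ms=9/4b +354.331ms=3/4b
5) 1417.323ms=3b +354.331ms=3/4b
6) 1771.654ms=15/4b +354.331ms=3/4b
7) 2125.984ms=9/2b +236.22ms=1/2b
8) 2362.205ms=5b +236.22ms=1/2b
9) 2598.425ms=11/2b +236.22ms=1/2b
Σ=6b of 6 (127bpm 3/8) — PASS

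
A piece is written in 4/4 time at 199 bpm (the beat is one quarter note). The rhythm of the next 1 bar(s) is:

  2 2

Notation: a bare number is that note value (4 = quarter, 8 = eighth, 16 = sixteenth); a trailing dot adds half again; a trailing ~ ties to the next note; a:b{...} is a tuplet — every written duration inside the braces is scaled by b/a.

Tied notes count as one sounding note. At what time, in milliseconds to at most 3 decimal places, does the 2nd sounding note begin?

note 2 onset = 2b = 603.015ms

1. 0.0ms @ 0 + 603.015ms (2)
2. 603.015ms @ 2 + 603.015ms (2)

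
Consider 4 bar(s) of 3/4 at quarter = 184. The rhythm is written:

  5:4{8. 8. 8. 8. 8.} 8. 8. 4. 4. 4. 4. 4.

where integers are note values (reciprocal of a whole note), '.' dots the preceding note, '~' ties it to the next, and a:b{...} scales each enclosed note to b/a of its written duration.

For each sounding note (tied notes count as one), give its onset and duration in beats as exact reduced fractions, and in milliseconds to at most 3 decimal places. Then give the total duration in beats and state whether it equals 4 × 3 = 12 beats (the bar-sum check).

1) 0.0ms=0b +195.652ms=3/5b
2) 195.652ms=3/5b +195.652ms=3/5b
3) 391.304ms=6/5b +195.652ms=3/5b
4) 586.957ms=9/5b +195.652ms=3/5b
5) 782.609ms=12/5b +195.652ms=3/5b
6) 978.261ms=3b +244.565ms=3/4b
7) 1222.826ms=15/4b +244.565ms=3/4b
8) 1467.391ms=9/2b +489.13ms=3/2b
9) 1956.522ms=6b +489.13ms=3/2b
10) 2445.652ms=15/2b +489.13ms=3/2b
11) 2934.783ms=9b +489.13ms=3/2b
12) 3423.913ms=21/2b +489.13ms=3/2b
Σ=12b of 12 (184bpm 3/4) — PASS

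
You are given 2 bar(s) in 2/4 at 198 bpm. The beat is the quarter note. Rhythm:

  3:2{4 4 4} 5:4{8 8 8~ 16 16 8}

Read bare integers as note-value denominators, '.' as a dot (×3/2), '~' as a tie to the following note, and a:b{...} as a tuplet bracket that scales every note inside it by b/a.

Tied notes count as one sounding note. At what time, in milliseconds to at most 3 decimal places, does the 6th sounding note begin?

note 6 onset = 14/5b = 848.485ms

1. 0.0ms @ 0 + 202.02ms (2/3)
2. 202.02ms @ 2/3 + 202.02ms (2/3)
3. 404.04ms @ 4/3 + 202.02ms (2/3)
4. 606.061ms @ 2 + 121.212ms (2/5)
5. 727.273ms @ 12/5 + 121.212ms (2/5)
6. 848.485ms @ 14/5 + 181.818ms (3/5)
7. 1030.303ms @ 17/5 + 60.606ms (1/5)
8. 1090.909ms @ 18/5 + 121.212ms (2/5)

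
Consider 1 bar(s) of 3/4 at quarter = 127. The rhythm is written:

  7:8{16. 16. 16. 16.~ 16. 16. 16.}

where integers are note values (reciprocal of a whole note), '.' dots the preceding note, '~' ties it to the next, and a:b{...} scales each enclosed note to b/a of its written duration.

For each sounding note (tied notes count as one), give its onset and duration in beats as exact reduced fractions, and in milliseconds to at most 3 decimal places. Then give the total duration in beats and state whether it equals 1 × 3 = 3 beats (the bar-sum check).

1) 0.0ms=0b +202.475ms=3/7b
2) 202.475ms=3/7b +202.475ms=3/7b
3) 404.949ms=6/7b +202.475ms=3/7b
4) 607.424ms=9/7b +404.949ms=6/7b
5) 1012.373ms=15/7b +202.475ms=3/7b
6) 1214.848ms=18/7b +202.475ms=3/7b
Σ=3b of 3 (127bpm 3/4) — PASS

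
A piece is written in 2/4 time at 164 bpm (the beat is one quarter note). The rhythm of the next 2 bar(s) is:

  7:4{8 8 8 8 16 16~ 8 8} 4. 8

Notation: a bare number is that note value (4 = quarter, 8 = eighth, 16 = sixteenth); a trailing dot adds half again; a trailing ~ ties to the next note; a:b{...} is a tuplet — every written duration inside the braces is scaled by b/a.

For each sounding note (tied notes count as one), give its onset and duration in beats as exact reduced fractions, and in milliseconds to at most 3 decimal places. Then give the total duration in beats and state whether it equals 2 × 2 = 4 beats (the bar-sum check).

1) 0.0ms=0b +104.53ms=2/7b
2) 104.53ms=2/7b +104.53ms=2/7b
3) 209.059ms=4/7b +104.53ms=2/7b
4) 313.589ms=6/7b +104.53ms=2/7b
5) 418.118ms=8/7b +52.265ms=1/7b
6) 470.383ms=9/7b +156.794ms=3/7b
7) 627.178ms=12/7b +104.53ms=2/7b
8) 731.707ms=2b +548.78ms=3/2b
9) 1280.488ms=7/2b +182.927ms=1/2b
Σ=4b of 4 (164bpm 2/4) — PASS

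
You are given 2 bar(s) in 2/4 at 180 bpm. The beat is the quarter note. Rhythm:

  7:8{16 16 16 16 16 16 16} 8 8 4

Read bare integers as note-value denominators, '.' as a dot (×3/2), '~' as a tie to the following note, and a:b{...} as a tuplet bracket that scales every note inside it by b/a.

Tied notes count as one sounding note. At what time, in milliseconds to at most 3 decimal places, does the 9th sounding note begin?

1. 0.0ms @ 0 + 95.238ms (2/7)
2. 95.238ms @ 2/7 + 95.238ms (2/7)
3. 190.476ms @ 4/7 + 95.238ms (2/7)
4. 285.714ms @ 6/7 + 95.238ms (2/7)
5. 380.952ms @ 8/7 + 95.238ms (2/7)
6. 476.19ms @ 10/7 + 95.238ms (2/7)
7. 571.429ms @ 12/7 + 95.238ms (2/7)
8. 666.667ms @ 2 + 166.667ms (1/2)
9. 833.333ms @ 5/2 + 166.667ms (1/2)
10. 1000.0ms @ 3 + 333.333ms (1)

note 9 onset = 5/2b = 833.333ms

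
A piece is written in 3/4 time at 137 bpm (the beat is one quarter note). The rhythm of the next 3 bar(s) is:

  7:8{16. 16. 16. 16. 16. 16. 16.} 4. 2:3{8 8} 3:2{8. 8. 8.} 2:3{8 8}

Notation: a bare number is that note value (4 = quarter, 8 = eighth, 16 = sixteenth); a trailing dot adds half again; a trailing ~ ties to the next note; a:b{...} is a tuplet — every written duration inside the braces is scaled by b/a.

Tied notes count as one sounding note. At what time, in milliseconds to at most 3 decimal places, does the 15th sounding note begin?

1. 0.0ms @ 0 + 187.696ms (3/7)
2. 187.696ms @ 3/7 + 187.696ms (3/7)
3. 375.391ms @ 6/7 + 187.696ms (3/7)
4. 563.087ms @ 9/7 + 187.696ms (3/7)
5. 750.782ms @ 12/7 + 187.696ms (3/7)
6. 938.478ms @ 15/7 + 187.696ms (3/7)
7. 1126.173ms @ 18/7 + 187.696ms (3/7)
8. 1313.869ms @ 3 + 656.934ms (3/2)
9. 1970.803ms @ 9/2 + 328.467ms (3/4)
10. 2299.27ms @ 21/4 + 328.467ms (3/4)
11. 2627.737ms @ 6 + 218.978ms (1/2)
12. 2846.715ms @ 13/2 + 218.978ms (1/2)
13. 3065.693ms @ 7 + 218.978ms (1/2)
14. 3284.672ms @ 15/2 + 328.467ms (3/4)
15. 3613.139ms @ 33/4 + 328.467ms (3/4)

note 15 onset = 33/4b = 3613.139ms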